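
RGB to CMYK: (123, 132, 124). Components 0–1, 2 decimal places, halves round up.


R'=123/255≈0.4824, G'=132/255≈0.5176, B'=124/255≈0.4863
K = 1 - max(R',G',B') = 1 - 132/255 = 123/255 = 0.48235… → 0.48
(1-R'-K)/(1-K) simplifies to (max-R)/max with max = 132:
C = (132-123)/132 = 9/132 = 0.06818… → 0.07
M = (132-132)/132 = 0/132 = 0 → 0.00
Y = (132-124)/132 = 8/132 = 0.06060… → 0.06
= CMYK(0.07, 0.00, 0.06, 0.48)


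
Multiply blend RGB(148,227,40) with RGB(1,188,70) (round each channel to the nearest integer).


Multiply: C = A×B/255, rounded to nearest integer
R: 148×1/255 = 148/255 ≈ 0.580 → 1
G: 227×188/255 = 42676/255 ≈ 167.357 → 167
B: 40×70/255 = 2800/255 ≈ 10.980 → 11
= RGB(1, 167, 11)


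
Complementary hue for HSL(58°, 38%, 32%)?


Complement = opposite side of color wheel = hue + 180°
H' = (58 + 180) mod 360 = 238°
S and L unchanged.
= HSL(238°, 38%, 32%)


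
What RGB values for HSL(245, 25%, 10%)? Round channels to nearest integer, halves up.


H=245°, S=0.25, L=0.10
C = (1-|2L-1|)×S = (1-|-0.80|)×0.25 = 0.05
H' = H/60 = 245/60 ≈ 4.0833; X = C×(1-|H' mod 2 - 1|) ≈ 0.0042
m = L - C/2 = 0.10 - 0.025 = 0.075
Sector ⌊H'⌋ = 4 → (R',G',B') = (≈0.0042, 0.0, 0.05)
RGB = ((R'+m)×255, (G'+m)×255, (B'+m)×255) = (20.1875, 19.125, 31.875)
Round half up → RGB(20, 19, 32)


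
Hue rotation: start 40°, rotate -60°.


New hue = (H + rotation) mod 360
New hue = (40 -60) mod 360
= -20 mod 360
= 340°


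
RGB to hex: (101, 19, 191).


R = 101 → 65 (hex)
G = 19 → 13 (hex)
B = 191 → BF (hex)
Hex = #6513BF


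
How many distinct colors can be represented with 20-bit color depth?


Colors = 2^bits = 2^20
= 1,048,576 colors


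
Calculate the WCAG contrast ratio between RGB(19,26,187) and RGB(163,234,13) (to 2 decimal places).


Linearize each sRGB channel c=v/255: c/12.92 if c ≤ 0.04045 else ((c+0.055)/1.055)^2.4
L = 0.2126×R_lin + 0.7152×G_lin + 0.0722×B_lin
Color 1 (19,26,187):
  R=19: 19/255≈0.0745 > 0.04045 → ((0.0745+0.055)/1.055)^2.4 ≈ 0.00651
  G=26: 26/255≈0.1020 > 0.04045 → ((0.1020+0.055)/1.055)^2.4 ≈ 0.01033
  B=187: 187/255≈0.7333 > 0.04045 → ((0.7333+0.055)/1.055)^2.4 ≈ 0.49693
  L1 = 0.2126×0.00651 + 0.7152×0.01033 + 0.0722×0.49693 ≈ 0.04465
Color 2 (163,234,13):
  R=163: 163/255≈0.6392 > 0.04045 → ((0.6392+0.055)/1.055)^2.4 ≈ 0.36625
  G=234: 234/255≈0.9176 > 0.04045 → ((0.9176+0.055)/1.055)^2.4 ≈ 0.82279
  B=13: 13/255≈0.0510 > 0.04045 → ((0.0510+0.055)/1.055)^2.4 ≈ 0.00402
  L2 = 0.2126×0.36625 + 0.7152×0.82279 + 0.0722×0.00402 ≈ 0.66661
Lighter = 0.66661, Darker = 0.04465
Ratio = (L_lighter + 0.05) / (L_darker + 0.05)
Ratio = (0.66661 + 0.05) / (0.04465 + 0.05) = 0.71661 / 0.09465 ≈ 7.5711
Ratio ≈ 7.57:1


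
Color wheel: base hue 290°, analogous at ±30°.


Base hue: 290°
Left analog: (290 - 30) mod 360 = 260°
Right analog: (290 + 30) mod 360 = 320°
Analogous hues = 260° and 320°


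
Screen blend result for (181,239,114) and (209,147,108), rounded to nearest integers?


Screen: C = 255 - (255-A)×(255-B)/255, rounded to nearest integer
R: 255 - (255-181)×(255-209)/255 = 255 - 3404/255 ≈ 255 - 13.349 = 241.651 → 242
G: 255 - (255-239)×(255-147)/255 = 255 - 1728/255 ≈ 255 - 6.776 = 248.224 → 248
B: 255 - (255-114)×(255-108)/255 = 255 - 20727/255 ≈ 255 - 81.282 = 173.718 → 174
= RGB(242, 248, 174)


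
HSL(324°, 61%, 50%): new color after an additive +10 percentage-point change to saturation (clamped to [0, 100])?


Original S = 61%
Adjustment = +10 percentage points
New S = 61 + (10) = 71
Clamp to [0, 100] → 71
= HSL(324°, 71%, 50%)


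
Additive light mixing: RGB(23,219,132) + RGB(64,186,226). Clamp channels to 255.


Additive: each channel = min(255, C₁+C₂)
R: 23+64 = 87 → 87
G: 219+186 = 405 → 255
B: 132+226 = 358 → 255
= RGB(87, 255, 255)


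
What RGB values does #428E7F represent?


42 → 66 (R)
8E → 142 (G)
7F → 127 (B)
= RGB(66, 142, 127)


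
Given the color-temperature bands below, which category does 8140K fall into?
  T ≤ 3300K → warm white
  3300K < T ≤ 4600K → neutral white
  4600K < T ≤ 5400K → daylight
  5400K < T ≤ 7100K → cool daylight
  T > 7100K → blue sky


Temperature: 8140K
8140K > 7100K → blue sky
Classification: blue sky


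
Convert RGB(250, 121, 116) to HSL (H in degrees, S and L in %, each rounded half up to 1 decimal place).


Normalize: R'=250/255≈0.9804, G'=121/255≈0.4745, B'=116/255≈0.4549
Max=250/255, Min=116/255, Δ=Max-Min=134/255
L = (Max+Min)/2 = (250+116)/510 = 366/510 = 0.71764… → L = 71.8%
L > 0.5 → S = Δ/(2-Max-Min) = 134/(510-250-116) = 134/144 = 0.93055… → S = 93.1%
(the 1/255 factors cancel in S and H, so raw channel differences can be used)
Max is R' → H = 60 × (((G-B)/Δ) mod 6) = 60 × (((121-116)/134) mod 6)
  5/134 = 0.0373…
  H = 60 × 0.0373… = 2.238…° → H = 2.2°
= HSL(2.2°, 93.1%, 71.8%)


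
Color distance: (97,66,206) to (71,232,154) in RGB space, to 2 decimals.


d = √[(R₁-R₂)² + (G₁-G₂)² + (B₁-B₂)²]
d = √[(97-71)² + (66-232)² + (206-154)²]
d = √[676 + 27556 + 2704]
d = √30936
d ≈ 175.89


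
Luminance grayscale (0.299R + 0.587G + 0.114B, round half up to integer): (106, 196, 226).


Gray = 0.299×R + 0.587×G + 0.114×B
Gray = 0.299×106 + 0.587×196 + 0.114×226
Gray = 31.694 + 115.052 + 25.764
Gray = 172.510 → round half up → 173
Gray = 173


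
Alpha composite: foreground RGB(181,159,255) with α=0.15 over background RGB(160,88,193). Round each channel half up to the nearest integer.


C = α×F + (1-α)×B, with 1-α = 0.85
R: 0.15×181 + 0.85×160 = 27.15 + 136.00 = 163.15 → 163
G: 0.15×159 + 0.85×88 = 23.85 + 74.80 = 98.65 → 99
B: 0.15×255 + 0.85×193 = 38.25 + 164.05 = 202.30 → 202
= RGB(163, 99, 202)


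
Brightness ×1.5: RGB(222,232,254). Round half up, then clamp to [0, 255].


Multiply each channel by 1.5, round half up, clamp to [0, 255]
R: 222×1.5 = 333 → clamp → 255
G: 232×1.5 = 348 → clamp → 255
B: 254×1.5 = 381 → clamp → 255
= RGB(255, 255, 255)


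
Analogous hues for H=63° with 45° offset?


Base hue: 63°
Left analog: (63 - 45) mod 360 = 18°
Right analog: (63 + 45) mod 360 = 108°
Analogous hues = 18° and 108°


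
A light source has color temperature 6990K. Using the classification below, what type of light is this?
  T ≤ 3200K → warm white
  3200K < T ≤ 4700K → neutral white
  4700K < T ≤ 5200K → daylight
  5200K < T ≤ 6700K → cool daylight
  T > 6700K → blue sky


Temperature: 6990K
6990K > 6700K → blue sky
Classification: blue sky


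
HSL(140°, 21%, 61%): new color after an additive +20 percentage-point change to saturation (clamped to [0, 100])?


Original S = 21%
Adjustment = +20 percentage points
New S = 21 + (20) = 41
Clamp to [0, 100] → 41
= HSL(140°, 41%, 61%)


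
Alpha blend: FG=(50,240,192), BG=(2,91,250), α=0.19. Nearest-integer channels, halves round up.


C = α×F + (1-α)×B, with 1-α = 0.81
R: 0.19×50 + 0.81×2 = 9.50 + 1.62 = 11.12 → 11
G: 0.19×240 + 0.81×91 = 45.60 + 73.71 = 119.31 → 119
B: 0.19×192 + 0.81×250 = 36.48 + 202.50 = 238.98 → 239
= RGB(11, 119, 239)


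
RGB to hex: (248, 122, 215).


R = 248 → F8 (hex)
G = 122 → 7A (hex)
B = 215 → D7 (hex)
Hex = #F87AD7


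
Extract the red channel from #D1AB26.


Color: #D1AB26
R = D1 = 209
G = AB = 171
B = 26 = 38
Red = 209


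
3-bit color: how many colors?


Colors = 2^bits = 2^3
= 8 colors


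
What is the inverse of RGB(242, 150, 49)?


Invert: (255-R, 255-G, 255-B)
R: 255-242 = 13
G: 255-150 = 105
B: 255-49 = 206
= RGB(13, 105, 206)


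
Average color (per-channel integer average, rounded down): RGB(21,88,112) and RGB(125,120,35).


Midpoint: each channel = ⌊(C₁+C₂)/2⌋
R: ⌊(21+125)/2⌋ = 73
G: ⌊(88+120)/2⌋ = 104
B: ⌊(112+35)/2⌋ = 73
= RGB(73, 104, 73)


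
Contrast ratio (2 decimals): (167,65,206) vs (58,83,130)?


Linearize each sRGB channel c=v/255: c/12.92 if c ≤ 0.04045 else ((c+0.055)/1.055)^2.4
L = 0.2126×R_lin + 0.7152×G_lin + 0.0722×B_lin
Color 1 (167,65,206):
  R=167: 167/255≈0.6549 > 0.04045 → ((0.6549+0.055)/1.055)^2.4 ≈ 0.38643
  G=65: 65/255≈0.2549 > 0.04045 → ((0.2549+0.055)/1.055)^2.4 ≈ 0.05286
  B=206: 206/255≈0.8078 > 0.04045 → ((0.8078+0.055)/1.055)^2.4 ≈ 0.61721
  L1 = 0.2126×0.38643 + 0.7152×0.05286 + 0.0722×0.61721 ≈ 0.16452
Color 2 (58,83,130):
  R=58: 58/255≈0.2275 > 0.04045 → ((0.2275+0.055)/1.055)^2.4 ≈ 0.04231
  G=83: 83/255≈0.3255 > 0.04045 → ((0.3255+0.055)/1.055)^2.4 ≈ 0.08650
  B=130: 130/255≈0.5098 > 0.04045 → ((0.5098+0.055)/1.055)^2.4 ≈ 0.22323
  L2 = 0.2126×0.04231 + 0.7152×0.08650 + 0.0722×0.22323 ≈ 0.08698
Lighter = 0.16452, Darker = 0.08698
Ratio = (L_lighter + 0.05) / (L_darker + 0.05)
Ratio = (0.16452 + 0.05) / (0.08698 + 0.05) = 0.21452 / 0.13698 ≈ 1.5661
Ratio ≈ 1.57:1


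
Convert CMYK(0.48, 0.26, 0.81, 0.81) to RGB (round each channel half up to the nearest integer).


R = 255 × (1-C) × (1-K) = 255 × 0.52 × 0.19 = 25.194 → 25
G = 255 × (1-M) × (1-K) = 255 × 0.74 × 0.19 = 35.853 → 36
B = 255 × (1-Y) × (1-K) = 255 × 0.19 × 0.19 = 9.2055 → 9
= RGB(25, 36, 9)


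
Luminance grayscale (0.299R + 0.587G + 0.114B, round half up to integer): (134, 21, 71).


Gray = 0.299×R + 0.587×G + 0.114×B
Gray = 0.299×134 + 0.587×21 + 0.114×71
Gray = 40.066 + 12.327 + 8.094
Gray = 60.487 → round half up → 60
Gray = 60


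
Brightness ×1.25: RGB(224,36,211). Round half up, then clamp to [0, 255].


Multiply each channel by 1.25, round half up, clamp to [0, 255]
R: 224×1.25 = 280 → clamp → 255
G: 36×1.25 = 45
B: 211×1.25 = 263.75 → round → 264 → clamp → 255
= RGB(255, 45, 255)


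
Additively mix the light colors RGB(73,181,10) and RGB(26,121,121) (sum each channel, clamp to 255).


Additive: each channel = min(255, C₁+C₂)
R: 73+26 = 99 → 99
G: 181+121 = 302 → 255
B: 10+121 = 131 → 131
= RGB(99, 255, 131)


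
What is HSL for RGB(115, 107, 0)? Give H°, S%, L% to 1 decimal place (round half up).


Normalize: R'=115/255≈0.4510, G'=107/255≈0.4196, B'=0/255≈0.0000
Max=115/255, Min=0/255, Δ=Max-Min=115/255
L = (Max+Min)/2 = (115+0)/510 = 115/510 = 0.22549… → L = 22.5%
L ≤ 0.5 → S = Δ/(Max+Min) = 115/(115+0) = 115/115 = 1 → S = 100.0%
(the 1/255 factors cancel in S and H, so raw channel differences can be used)
Max is R' → H = 60 × (((G-B)/Δ) mod 6) = 60 × (((107-0)/115) mod 6)
  107/115 = 0.9304…
  H = 60 × 0.9304… = 55.826…° → H = 55.8°
= HSL(55.8°, 100.0%, 22.5%)


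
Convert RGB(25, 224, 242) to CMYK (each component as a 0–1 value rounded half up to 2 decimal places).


R'=25/255≈0.0980, G'=224/255≈0.8784, B'=242/255≈0.9490
K = 1 - max(R',G',B') = 1 - 242/255 = 13/255 = 0.05098… → 0.05
(1-R'-K)/(1-K) simplifies to (max-R)/max with max = 242:
C = (242-25)/242 = 217/242 = 0.89669… → 0.90
M = (242-224)/242 = 18/242 = 0.07438… → 0.07
Y = (242-242)/242 = 0/242 = 0 → 0.00
= CMYK(0.90, 0.07, 0.00, 0.05)


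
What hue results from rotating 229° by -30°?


New hue = (H + rotation) mod 360
New hue = (229 -30) mod 360
= 199 mod 360
= 199°


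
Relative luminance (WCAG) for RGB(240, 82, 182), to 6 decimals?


Linearize each channel (sRGB transfer function): c = v/255; c_lin = c/12.92 if c ≤ 0.04045, else ((c+0.055)/1.055)^2.4
  R: 240/255 ≈ 0.941176 > 0.04045 → ((0.941176+0.055)/1.055)^2.4 ≈ 0.871367
  G: 82/255 ≈ 0.321569 > 0.04045 → ((0.321569+0.055)/1.055)^2.4 ≈ 0.084376
  B: 182/255 ≈ 0.713725 > 0.04045 → ((0.713725+0.055)/1.055)^2.4 ≈ 0.467784
R_lin = 0.871367, G_lin = 0.084376, B_lin = 0.467784
L = 0.2126×R + 0.7152×G + 0.0722×B
L = 0.2126×0.871367 + 0.7152×0.084376 + 0.0722×0.467784
L ≈ 0.279373


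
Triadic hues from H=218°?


Triadic: equally spaced at 120° intervals
H1 = 218°
H2 = (218 + 120) mod 360 = 338°
H3 = (218 + 240) mod 360 = 98°
Triadic = 218°, 338°, 98°


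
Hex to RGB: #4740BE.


47 → 71 (R)
40 → 64 (G)
BE → 190 (B)
= RGB(71, 64, 190)


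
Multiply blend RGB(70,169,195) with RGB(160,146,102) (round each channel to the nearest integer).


Multiply: C = A×B/255, rounded to nearest integer
R: 70×160/255 = 11200/255 ≈ 43.922 → 44
G: 169×146/255 = 24674/255 ≈ 96.761 → 97
B: 195×102/255 = 19890/255 ≈ 78.000 → 78
= RGB(44, 97, 78)


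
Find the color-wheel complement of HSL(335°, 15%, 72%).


Complement = opposite side of color wheel = hue + 180°
H' = (335 + 180) mod 360 = 155°
S and L unchanged.
= HSL(155°, 15%, 72%)


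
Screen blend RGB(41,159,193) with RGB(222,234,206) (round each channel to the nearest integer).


Screen: C = 255 - (255-A)×(255-B)/255, rounded to nearest integer
R: 255 - (255-41)×(255-222)/255 = 255 - 7062/255 ≈ 255 - 27.694 = 227.306 → 227
G: 255 - (255-159)×(255-234)/255 = 255 - 2016/255 ≈ 255 - 7.906 = 247.094 → 247
B: 255 - (255-193)×(255-206)/255 = 255 - 3038/255 ≈ 255 - 11.914 = 243.086 → 243
= RGB(227, 247, 243)


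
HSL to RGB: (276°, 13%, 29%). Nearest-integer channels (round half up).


H=276°, S=0.13, L=0.29
C = (1-|2L-1|)×S = (1-|-0.42|)×0.13 = 0.0754
H' = H/60 = 276/60 ≈ 4.6000; X = C×(1-|H' mod 2 - 1|) = 0.04524
m = L - C/2 = 0.29 - 0.0377 = 0.2523
Sector ⌊H'⌋ = 4 → (R',G',B') = (0.04524, 0.0, 0.0754)
RGB = ((R'+m)×255, (G'+m)×255, (B'+m)×255) = (75.8727, 64.3365, 83.5635)
Round half up → RGB(76, 64, 84)


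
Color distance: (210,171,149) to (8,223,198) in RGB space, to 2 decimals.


d = √[(R₁-R₂)² + (G₁-G₂)² + (B₁-B₂)²]
d = √[(210-8)² + (171-223)² + (149-198)²]
d = √[40804 + 2704 + 2401]
d = √45909
d ≈ 214.26


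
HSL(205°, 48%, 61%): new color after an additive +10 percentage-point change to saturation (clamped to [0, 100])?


Original S = 48%
Adjustment = +10 percentage points
New S = 48 + (10) = 58
Clamp to [0, 100] → 58
= HSL(205°, 58%, 61%)


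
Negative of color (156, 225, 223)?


Invert: (255-R, 255-G, 255-B)
R: 255-156 = 99
G: 255-225 = 30
B: 255-223 = 32
= RGB(99, 30, 32)


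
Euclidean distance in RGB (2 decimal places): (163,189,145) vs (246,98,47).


d = √[(R₁-R₂)² + (G₁-G₂)² + (B₁-B₂)²]
d = √[(163-246)² + (189-98)² + (145-47)²]
d = √[6889 + 8281 + 9604]
d = √24774
d ≈ 157.40


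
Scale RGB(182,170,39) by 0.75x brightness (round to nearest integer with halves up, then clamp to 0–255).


Multiply each channel by 0.75, round half up, clamp to [0, 255]
R: 182×0.75 = 136.5 → round → 137
G: 170×0.75 = 127.5 → round → 128
B: 39×0.75 = 29.25 → round → 29
= RGB(137, 128, 29)


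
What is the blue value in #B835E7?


Color: #B835E7
R = B8 = 184
G = 35 = 53
B = E7 = 231
Blue = 231


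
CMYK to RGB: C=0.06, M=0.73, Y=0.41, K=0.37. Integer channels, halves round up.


R = 255 × (1-C) × (1-K) = 255 × 0.94 × 0.63 = 151.011 → 151
G = 255 × (1-M) × (1-K) = 255 × 0.27 × 0.63 = 43.3755 → 43
B = 255 × (1-Y) × (1-K) = 255 × 0.59 × 0.63 = 94.7835 → 95
= RGB(151, 43, 95)


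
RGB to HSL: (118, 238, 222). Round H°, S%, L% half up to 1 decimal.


Normalize: R'=118/255≈0.4627, G'=238/255≈0.9333, B'=222/255≈0.8706
Max=238/255, Min=118/255, Δ=Max-Min=120/255
L = (Max+Min)/2 = (238+118)/510 = 356/510 = 0.69803… → L = 69.8%
L > 0.5 → S = Δ/(2-Max-Min) = 120/(510-238-118) = 120/154 = 0.77922… → S = 77.9%
(the 1/255 factors cancel in S and H, so raw channel differences can be used)
Max is G' → H = 60 × ((B-R)/Δ + 2) = 60 × ((222-118)/120 + 2)
  104/120 + 2 = 0.8666… + 2 = 2.8666…
  H = 60 × 2.8666… = 172° → H = 172.0°
= HSL(172.0°, 77.9%, 69.8%)


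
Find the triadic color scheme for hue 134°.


Triadic: equally spaced at 120° intervals
H1 = 134°
H2 = (134 + 120) mod 360 = 254°
H3 = (134 + 240) mod 360 = 14°
Triadic = 134°, 254°, 14°


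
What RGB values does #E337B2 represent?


E3 → 227 (R)
37 → 55 (G)
B2 → 178 (B)
= RGB(227, 55, 178)


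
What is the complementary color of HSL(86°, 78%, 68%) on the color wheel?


Complement = opposite side of color wheel = hue + 180°
H' = (86 + 180) mod 360 = 266°
S and L unchanged.
= HSL(266°, 78%, 68%)


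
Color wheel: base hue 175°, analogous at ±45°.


Base hue: 175°
Left analog: (175 - 45) mod 360 = 130°
Right analog: (175 + 45) mod 360 = 220°
Analogous hues = 130° and 220°


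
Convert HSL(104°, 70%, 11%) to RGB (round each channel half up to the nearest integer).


H=104°, S=0.70, L=0.11
C = (1-|2L-1|)×S = (1-|-0.78|)×0.70 = 0.154
H' = H/60 = 104/60 ≈ 1.7333; X = C×(1-|H' mod 2 - 1|) ≈ 0.0411
m = L - C/2 = 0.11 - 0.077 = 0.033
Sector ⌊H'⌋ = 1 → (R',G',B') = (≈0.0411, 0.154, 0.0)
RGB = ((R'+m)×255, (G'+m)×255, (B'+m)×255) = (18.887, 47.685, 8.415)
Round half up → RGB(19, 48, 8)


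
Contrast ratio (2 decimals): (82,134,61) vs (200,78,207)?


Linearize each sRGB channel c=v/255: c/12.92 if c ≤ 0.04045 else ((c+0.055)/1.055)^2.4
L = 0.2126×R_lin + 0.7152×G_lin + 0.0722×B_lin
Color 1 (82,134,61):
  R=82: 82/255≈0.3216 > 0.04045 → ((0.3216+0.055)/1.055)^2.4 ≈ 0.08438
  G=134: 134/255≈0.5255 > 0.04045 → ((0.5255+0.055)/1.055)^2.4 ≈ 0.23840
  B=61: 61/255≈0.2392 > 0.04045 → ((0.2392+0.055)/1.055)^2.4 ≈ 0.04667
  L1 = 0.2126×0.08438 + 0.7152×0.23840 + 0.0722×0.04667 ≈ 0.19181
Color 2 (200,78,207):
  R=200: 200/255≈0.7843 > 0.04045 → ((0.7843+0.055)/1.055)^2.4 ≈ 0.57758
  G=78: 78/255≈0.3059 > 0.04045 → ((0.3059+0.055)/1.055)^2.4 ≈ 0.07619
  B=207: 207/255≈0.8118 > 0.04045 → ((0.8118+0.055)/1.055)^2.4 ≈ 0.62396
  L2 = 0.2126×0.57758 + 0.7152×0.07619 + 0.0722×0.62396 ≈ 0.22233
Lighter = 0.22233, Darker = 0.19181
Ratio = (L_lighter + 0.05) / (L_darker + 0.05)
Ratio = (0.22233 + 0.05) / (0.19181 + 0.05) = 0.27233 / 0.24181 ≈ 1.1262
Ratio ≈ 1.13:1


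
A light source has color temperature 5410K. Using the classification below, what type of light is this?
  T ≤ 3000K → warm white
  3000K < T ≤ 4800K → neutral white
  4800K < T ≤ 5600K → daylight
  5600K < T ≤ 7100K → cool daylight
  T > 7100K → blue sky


Temperature: 5410K
4800K < 5410K ≤ 5600K → daylight
Classification: daylight


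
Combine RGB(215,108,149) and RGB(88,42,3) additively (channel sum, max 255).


Additive: each channel = min(255, C₁+C₂)
R: 215+88 = 303 → 255
G: 108+42 = 150 → 150
B: 149+3 = 152 → 152
= RGB(255, 150, 152)


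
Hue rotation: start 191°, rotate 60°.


New hue = (H + rotation) mod 360
New hue = (191 + 60) mod 360
= 251 mod 360
= 251°


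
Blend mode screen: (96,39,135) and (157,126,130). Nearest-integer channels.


Screen: C = 255 - (255-A)×(255-B)/255, rounded to nearest integer
R: 255 - (255-96)×(255-157)/255 = 255 - 15582/255 ≈ 255 - 61.106 = 193.894 → 194
G: 255 - (255-39)×(255-126)/255 = 255 - 27864/255 ≈ 255 - 109.271 = 145.729 → 146
B: 255 - (255-135)×(255-130)/255 = 255 - 15000/255 ≈ 255 - 58.824 = 196.176 → 196
= RGB(194, 146, 196)


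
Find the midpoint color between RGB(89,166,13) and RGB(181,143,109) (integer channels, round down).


Midpoint: each channel = ⌊(C₁+C₂)/2⌋
R: ⌊(89+181)/2⌋ = 135
G: ⌊(166+143)/2⌋ = 154
B: ⌊(13+109)/2⌋ = 61
= RGB(135, 154, 61)


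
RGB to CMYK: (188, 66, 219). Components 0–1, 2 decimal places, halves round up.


R'=188/255≈0.7373, G'=66/255≈0.2588, B'=219/255≈0.8588
K = 1 - max(R',G',B') = 1 - 219/255 = 36/255 = 0.14117… → 0.14
(1-R'-K)/(1-K) simplifies to (max-R)/max with max = 219:
C = (219-188)/219 = 31/219 = 0.14155… → 0.14
M = (219-66)/219 = 153/219 = 0.69863… → 0.70
Y = (219-219)/219 = 0/219 = 0 → 0.00
= CMYK(0.14, 0.70, 0.00, 0.14)


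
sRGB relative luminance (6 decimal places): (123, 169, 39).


Linearize each channel (sRGB transfer function): c = v/255; c_lin = c/12.92 if c ≤ 0.04045, else ((c+0.055)/1.055)^2.4
  R: 123/255 ≈ 0.482353 > 0.04045 → ((0.482353+0.055)/1.055)^2.4 ≈ 0.198069
  G: 169/255 ≈ 0.662745 > 0.04045 → ((0.662745+0.055)/1.055)^2.4 ≈ 0.396755
  B: 39/255 ≈ 0.152941 > 0.04045 → ((0.152941+0.055)/1.055)^2.4 ≈ 0.020289
R_lin = 0.198069, G_lin = 0.396755, B_lin = 0.020289
L = 0.2126×R + 0.7152×G + 0.0722×B
L = 0.2126×0.198069 + 0.7152×0.396755 + 0.0722×0.020289
L ≈ 0.327334


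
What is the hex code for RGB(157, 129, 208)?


R = 157 → 9D (hex)
G = 129 → 81 (hex)
B = 208 → D0 (hex)
Hex = #9D81D0


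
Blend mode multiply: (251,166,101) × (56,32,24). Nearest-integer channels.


Multiply: C = A×B/255, rounded to nearest integer
R: 251×56/255 = 14056/255 ≈ 55.122 → 55
G: 166×32/255 = 5312/255 ≈ 20.831 → 21
B: 101×24/255 = 2424/255 ≈ 9.506 → 10
= RGB(55, 21, 10)


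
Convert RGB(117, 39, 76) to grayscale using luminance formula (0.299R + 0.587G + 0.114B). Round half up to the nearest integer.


Gray = 0.299×R + 0.587×G + 0.114×B
Gray = 0.299×117 + 0.587×39 + 0.114×76
Gray = 34.983 + 22.893 + 8.664
Gray = 66.540 → round half up → 67
Gray = 67


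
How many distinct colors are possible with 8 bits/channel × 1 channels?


Total bits = 8 bits/channel × 1 channels = 8 bits
Distinct colors = 2^8
= 256 colors


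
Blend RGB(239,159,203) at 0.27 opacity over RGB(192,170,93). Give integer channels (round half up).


C = α×F + (1-α)×B, with 1-α = 0.73
R: 0.27×239 + 0.73×192 = 64.53 + 140.16 = 204.69 → 205
G: 0.27×159 + 0.73×170 = 42.93 + 124.10 = 167.03 → 167
B: 0.27×203 + 0.73×93 = 54.81 + 67.89 = 122.70 → 123
= RGB(205, 167, 123)


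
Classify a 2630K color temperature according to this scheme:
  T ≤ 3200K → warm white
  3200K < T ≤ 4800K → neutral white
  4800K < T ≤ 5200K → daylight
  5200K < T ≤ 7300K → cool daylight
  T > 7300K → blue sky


Temperature: 2630K
2630K ≤ 3200K → warm white
Classification: warm white


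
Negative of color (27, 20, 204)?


Invert: (255-R, 255-G, 255-B)
R: 255-27 = 228
G: 255-20 = 235
B: 255-204 = 51
= RGB(228, 235, 51)


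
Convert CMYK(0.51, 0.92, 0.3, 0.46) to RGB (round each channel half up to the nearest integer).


R = 255 × (1-C) × (1-K) = 255 × 0.49 × 0.54 = 67.473 → 67
G = 255 × (1-M) × (1-K) = 255 × 0.08 × 0.54 = 11.016 → 11
B = 255 × (1-Y) × (1-K) = 255 × 0.70 × 0.54 = 96.39 → 96
= RGB(67, 11, 96)


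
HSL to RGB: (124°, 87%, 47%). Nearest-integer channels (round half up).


H=124°, S=0.87, L=0.47
C = (1-|2L-1|)×S = (1-|-0.06|)×0.87 = 0.8178
H' = H/60 = 124/60 ≈ 2.0667; X = C×(1-|H' mod 2 - 1|) = 0.05452
m = L - C/2 = 0.47 - 0.4089 = 0.0611
Sector ⌊H'⌋ = 2 → (R',G',B') = (0.0, 0.8178, 0.05452)
RGB = ((R'+m)×255, (G'+m)×255, (B'+m)×255) = (15.5805, 224.1195, 29.4831)
Round half up → RGB(16, 224, 29)


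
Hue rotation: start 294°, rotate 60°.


New hue = (H + rotation) mod 360
New hue = (294 + 60) mod 360
= 354 mod 360
= 354°


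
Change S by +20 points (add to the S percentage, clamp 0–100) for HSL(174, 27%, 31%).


Original S = 27%
Adjustment = +20 percentage points
New S = 27 + (20) = 47
Clamp to [0, 100] → 47
= HSL(174°, 47%, 31%)


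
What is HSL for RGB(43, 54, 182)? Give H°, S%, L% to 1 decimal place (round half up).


Normalize: R'=43/255≈0.1686, G'=54/255≈0.2118, B'=182/255≈0.7137
Max=182/255, Min=43/255, Δ=Max-Min=139/255
L = (Max+Min)/2 = (182+43)/510 = 225/510 = 0.44117… → L = 44.1%
L ≤ 0.5 → S = Δ/(Max+Min) = 139/(182+43) = 139/225 = 0.61777… → S = 61.8%
(the 1/255 factors cancel in S and H, so raw channel differences can be used)
Max is B' → H = 60 × ((R-G)/Δ + 4) = 60 × ((43-54)/139 + 4)
  -11/139 + 4 = -0.0791… + 4 = 3.9208…
  H = 60 × 3.9208… = 235.251…° → H = 235.3°
= HSL(235.3°, 61.8%, 44.1%)


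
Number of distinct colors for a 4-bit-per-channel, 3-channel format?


Total bits = 4 bits/channel × 3 channels = 12 bits
Distinct colors = 2^12
= 4,096 colors


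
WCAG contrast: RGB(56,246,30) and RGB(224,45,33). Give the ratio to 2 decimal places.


Linearize each sRGB channel c=v/255: c/12.92 if c ≤ 0.04045 else ((c+0.055)/1.055)^2.4
L = 0.2126×R_lin + 0.7152×G_lin + 0.0722×B_lin
Color 1 (56,246,30):
  R=56: 56/255≈0.2196 > 0.04045 → ((0.2196+0.055)/1.055)^2.4 ≈ 0.03955
  G=246: 246/255≈0.9647 > 0.04045 → ((0.9647+0.055)/1.055)^2.4 ≈ 0.92158
  B=30: 30/255≈0.1176 > 0.04045 → ((0.1176+0.055)/1.055)^2.4 ≈ 0.01298
  L1 = 0.2126×0.03955 + 0.7152×0.92158 + 0.0722×0.01298 ≈ 0.66846
Color 2 (224,45,33):
  R=224: 224/255≈0.8784 > 0.04045 → ((0.8784+0.055)/1.055)^2.4 ≈ 0.74540
  G=45: 45/255≈0.1765 > 0.04045 → ((0.1765+0.055)/1.055)^2.4 ≈ 0.02624
  B=33: 33/255≈0.1294 > 0.04045 → ((0.1294+0.055)/1.055)^2.4 ≈ 0.01521
  L2 = 0.2126×0.74540 + 0.7152×0.02624 + 0.0722×0.01521 ≈ 0.17834
Lighter = 0.66846, Darker = 0.17834
Ratio = (L_lighter + 0.05) / (L_darker + 0.05)
Ratio = (0.66846 + 0.05) / (0.17834 + 0.05) = 0.71846 / 0.22834 ≈ 3.1465
Ratio ≈ 3.15:1


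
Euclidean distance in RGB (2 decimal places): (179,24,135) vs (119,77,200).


d = √[(R₁-R₂)² + (G₁-G₂)² + (B₁-B₂)²]
d = √[(179-119)² + (24-77)² + (135-200)²]
d = √[3600 + 2809 + 4225]
d = √10634
d ≈ 103.12


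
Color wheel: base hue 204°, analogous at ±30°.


Base hue: 204°
Left analog: (204 - 30) mod 360 = 174°
Right analog: (204 + 30) mod 360 = 234°
Analogous hues = 174° and 234°


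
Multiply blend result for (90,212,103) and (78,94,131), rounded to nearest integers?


Multiply: C = A×B/255, rounded to nearest integer
R: 90×78/255 = 7020/255 ≈ 27.529 → 28
G: 212×94/255 = 19928/255 ≈ 78.149 → 78
B: 103×131/255 = 13493/255 ≈ 52.914 → 53
= RGB(28, 78, 53)


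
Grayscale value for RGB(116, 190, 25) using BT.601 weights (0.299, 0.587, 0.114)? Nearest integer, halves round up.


Gray = 0.299×R + 0.587×G + 0.114×B
Gray = 0.299×116 + 0.587×190 + 0.114×25
Gray = 34.684 + 111.530 + 2.850
Gray = 149.064 → round half up → 149
Gray = 149


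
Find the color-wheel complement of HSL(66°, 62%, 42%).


Complement = opposite side of color wheel = hue + 180°
H' = (66 + 180) mod 360 = 246°
S and L unchanged.
= HSL(246°, 62%, 42%)


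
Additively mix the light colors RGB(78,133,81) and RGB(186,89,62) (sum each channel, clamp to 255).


Additive: each channel = min(255, C₁+C₂)
R: 78+186 = 264 → 255
G: 133+89 = 222 → 222
B: 81+62 = 143 → 143
= RGB(255, 222, 143)


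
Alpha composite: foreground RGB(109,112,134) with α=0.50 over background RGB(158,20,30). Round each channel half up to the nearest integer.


C = α×F + (1-α)×B, with 1-α = 0.50
R: 0.50×109 + 0.50×158 = 54.50 + 79.00 = 133.50 → 134
G: 0.50×112 + 0.50×20 = 56.00 + 10.00 = 66.00 → 66
B: 0.50×134 + 0.50×30 = 67.00 + 15.00 = 82.00 → 82
= RGB(134, 66, 82)


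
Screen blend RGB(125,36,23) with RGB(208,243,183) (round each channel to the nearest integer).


Screen: C = 255 - (255-A)×(255-B)/255, rounded to nearest integer
R: 255 - (255-125)×(255-208)/255 = 255 - 6110/255 ≈ 255 - 23.961 = 231.039 → 231
G: 255 - (255-36)×(255-243)/255 = 255 - 2628/255 ≈ 255 - 10.306 = 244.694 → 245
B: 255 - (255-23)×(255-183)/255 = 255 - 16704/255 ≈ 255 - 65.506 = 189.494 → 189
= RGB(231, 245, 189)


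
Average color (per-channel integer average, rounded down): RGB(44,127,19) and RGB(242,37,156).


Midpoint: each channel = ⌊(C₁+C₂)/2⌋
R: ⌊(44+242)/2⌋ = 143
G: ⌊(127+37)/2⌋ = 82
B: ⌊(19+156)/2⌋ = 87
= RGB(143, 82, 87)


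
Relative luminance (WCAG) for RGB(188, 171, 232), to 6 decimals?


Linearize each channel (sRGB transfer function): c = v/255; c_lin = c/12.92 if c ≤ 0.04045, else ((c+0.055)/1.055)^2.4
  R: 188/255 ≈ 0.737255 > 0.04045 → ((0.737255+0.055)/1.055)^2.4 ≈ 0.502886
  G: 171/255 ≈ 0.670588 > 0.04045 → ((0.670588+0.055)/1.055)^2.4 ≈ 0.407240
  B: 232/255 ≈ 0.909804 > 0.04045 → ((0.909804+0.055)/1.055)^2.4 ≈ 0.806952
R_lin = 0.502886, G_lin = 0.407240, B_lin = 0.806952
L = 0.2126×R + 0.7152×G + 0.0722×B
L = 0.2126×0.502886 + 0.7152×0.407240 + 0.0722×0.806952
L ≈ 0.456434


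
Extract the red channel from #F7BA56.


Color: #F7BA56
R = F7 = 247
G = BA = 186
B = 56 = 86
Red = 247


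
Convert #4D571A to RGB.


4D → 77 (R)
57 → 87 (G)
1A → 26 (B)
= RGB(77, 87, 26)


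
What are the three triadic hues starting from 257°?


Triadic: equally spaced at 120° intervals
H1 = 257°
H2 = (257 + 120) mod 360 = 17°
H3 = (257 + 240) mod 360 = 137°
Triadic = 257°, 17°, 137°


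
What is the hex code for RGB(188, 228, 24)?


R = 188 → BC (hex)
G = 228 → E4 (hex)
B = 24 → 18 (hex)
Hex = #BCE418


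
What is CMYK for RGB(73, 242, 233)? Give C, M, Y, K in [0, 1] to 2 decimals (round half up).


R'=73/255≈0.2863, G'=242/255≈0.9490, B'=233/255≈0.9137
K = 1 - max(R',G',B') = 1 - 242/255 = 13/255 = 0.05098… → 0.05
(1-R'-K)/(1-K) simplifies to (max-R)/max with max = 242:
C = (242-73)/242 = 169/242 = 0.69834… → 0.70
M = (242-242)/242 = 0/242 = 0 → 0.00
Y = (242-233)/242 = 9/242 = 0.03719… → 0.04
= CMYK(0.70, 0.00, 0.04, 0.05)


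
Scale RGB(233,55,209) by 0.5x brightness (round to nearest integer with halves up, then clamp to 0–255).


Multiply each channel by 0.5, round half up, clamp to [0, 255]
R: 233×0.5 = 116.5 → round → 117
G: 55×0.5 = 27.5 → round → 28
B: 209×0.5 = 104.5 → round → 105
= RGB(117, 28, 105)


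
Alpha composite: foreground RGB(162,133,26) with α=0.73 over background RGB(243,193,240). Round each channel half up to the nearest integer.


C = α×F + (1-α)×B, with 1-α = 0.27
R: 0.73×162 + 0.27×243 = 118.26 + 65.61 = 183.87 → 184
G: 0.73×133 + 0.27×193 = 97.09 + 52.11 = 149.20 → 149
B: 0.73×26 + 0.27×240 = 18.98 + 64.80 = 83.78 → 84
= RGB(184, 149, 84)


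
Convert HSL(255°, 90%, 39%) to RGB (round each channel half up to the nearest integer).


H=255°, S=0.90, L=0.39
C = (1-|2L-1|)×S = (1-|-0.22|)×0.90 = 0.702
H' = H/60 = 255/60 ≈ 4.2500; X = C×(1-|H' mod 2 - 1|) = 0.1755
m = L - C/2 = 0.39 - 0.351 = 0.039
Sector ⌊H'⌋ = 4 → (R',G',B') = (0.1755, 0.0, 0.702)
RGB = ((R'+m)×255, (G'+m)×255, (B'+m)×255) = (54.6975, 9.945, 188.955)
Round half up → RGB(55, 10, 189)


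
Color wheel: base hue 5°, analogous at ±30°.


Base hue: 5°
Left analog: (5 - 30) mod 360 = 335°
Right analog: (5 + 30) mod 360 = 35°
Analogous hues = 335° and 35°


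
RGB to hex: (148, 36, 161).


R = 148 → 94 (hex)
G = 36 → 24 (hex)
B = 161 → A1 (hex)
Hex = #9424A1


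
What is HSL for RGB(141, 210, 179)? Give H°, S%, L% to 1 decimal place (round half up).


Normalize: R'=141/255≈0.5529, G'=210/255≈0.8235, B'=179/255≈0.7020
Max=210/255, Min=141/255, Δ=Max-Min=69/255
L = (Max+Min)/2 = (210+141)/510 = 351/510 = 0.68823… → L = 68.8%
L > 0.5 → S = Δ/(2-Max-Min) = 69/(510-210-141) = 69/159 = 0.43396… → S = 43.4%
(the 1/255 factors cancel in S and H, so raw channel differences can be used)
Max is G' → H = 60 × ((B-R)/Δ + 2) = 60 × ((179-141)/69 + 2)
  38/69 + 2 = 0.5507… + 2 = 2.5507…
  H = 60 × 2.5507… = 153.043…° → H = 153.0°
= HSL(153.0°, 43.4%, 68.8%)


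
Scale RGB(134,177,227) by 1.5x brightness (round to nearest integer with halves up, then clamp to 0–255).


Multiply each channel by 1.5, round half up, clamp to [0, 255]
R: 134×1.5 = 201
G: 177×1.5 = 265.5 → round → 266 → clamp → 255
B: 227×1.5 = 340.5 → round → 341 → clamp → 255
= RGB(201, 255, 255)


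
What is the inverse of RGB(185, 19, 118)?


Invert: (255-R, 255-G, 255-B)
R: 255-185 = 70
G: 255-19 = 236
B: 255-118 = 137
= RGB(70, 236, 137)


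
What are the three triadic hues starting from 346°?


Triadic: equally spaced at 120° intervals
H1 = 346°
H2 = (346 + 120) mod 360 = 106°
H3 = (346 + 240) mod 360 = 226°
Triadic = 346°, 106°, 226°


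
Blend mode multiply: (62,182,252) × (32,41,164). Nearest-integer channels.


Multiply: C = A×B/255, rounded to nearest integer
R: 62×32/255 = 1984/255 ≈ 7.780 → 8
G: 182×41/255 = 7462/255 ≈ 29.263 → 29
B: 252×164/255 = 41328/255 ≈ 162.071 → 162
= RGB(8, 29, 162)


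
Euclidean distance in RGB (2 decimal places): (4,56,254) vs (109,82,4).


d = √[(R₁-R₂)² + (G₁-G₂)² + (B₁-B₂)²]
d = √[(4-109)² + (56-82)² + (254-4)²]
d = √[11025 + 676 + 62500]
d = √74201
d ≈ 272.40


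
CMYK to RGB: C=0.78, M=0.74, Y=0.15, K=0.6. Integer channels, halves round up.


R = 255 × (1-C) × (1-K) = 255 × 0.22 × 0.40 = 22.44 → 22
G = 255 × (1-M) × (1-K) = 255 × 0.26 × 0.40 = 26.52 → 27
B = 255 × (1-Y) × (1-K) = 255 × 0.85 × 0.40 = 86.7 → 87
= RGB(22, 27, 87)


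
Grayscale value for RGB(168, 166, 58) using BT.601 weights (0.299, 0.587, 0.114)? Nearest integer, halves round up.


Gray = 0.299×R + 0.587×G + 0.114×B
Gray = 0.299×168 + 0.587×166 + 0.114×58
Gray = 50.232 + 97.442 + 6.612
Gray = 154.286 → round half up → 154
Gray = 154


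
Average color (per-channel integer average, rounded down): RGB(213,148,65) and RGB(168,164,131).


Midpoint: each channel = ⌊(C₁+C₂)/2⌋
R: ⌊(213+168)/2⌋ = 190
G: ⌊(148+164)/2⌋ = 156
B: ⌊(65+131)/2⌋ = 98
= RGB(190, 156, 98)


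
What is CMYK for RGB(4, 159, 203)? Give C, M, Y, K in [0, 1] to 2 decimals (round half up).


R'=4/255≈0.0157, G'=159/255≈0.6235, B'=203/255≈0.7961
K = 1 - max(R',G',B') = 1 - 203/255 = 52/255 = 0.20392… → 0.20
(1-R'-K)/(1-K) simplifies to (max-R)/max with max = 203:
C = (203-4)/203 = 199/203 = 0.98029… → 0.98
M = (203-159)/203 = 44/203 = 0.21674… → 0.22
Y = (203-203)/203 = 0/203 = 0 → 0.00
= CMYK(0.98, 0.22, 0.00, 0.20)


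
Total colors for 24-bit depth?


Colors = 2^bits = 2^24
= 16,777,216 colors


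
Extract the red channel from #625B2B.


Color: #625B2B
R = 62 = 98
G = 5B = 91
B = 2B = 43
Red = 98


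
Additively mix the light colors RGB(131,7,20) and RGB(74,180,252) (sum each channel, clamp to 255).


Additive: each channel = min(255, C₁+C₂)
R: 131+74 = 205 → 205
G: 7+180 = 187 → 187
B: 20+252 = 272 → 255
= RGB(205, 187, 255)


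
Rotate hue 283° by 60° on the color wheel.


New hue = (H + rotation) mod 360
New hue = (283 + 60) mod 360
= 343 mod 360
= 343°


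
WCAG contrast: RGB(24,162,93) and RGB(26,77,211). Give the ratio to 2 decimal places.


Linearize each sRGB channel c=v/255: c/12.92 if c ≤ 0.04045 else ((c+0.055)/1.055)^2.4
L = 0.2126×R_lin + 0.7152×G_lin + 0.0722×B_lin
Color 1 (24,162,93):
  R=24: 24/255≈0.0941 > 0.04045 → ((0.0941+0.055)/1.055)^2.4 ≈ 0.00913
  G=162: 162/255≈0.6353 > 0.04045 → ((0.6353+0.055)/1.055)^2.4 ≈ 0.36131
  B=93: 93/255≈0.3647 > 0.04045 → ((0.3647+0.055)/1.055)^2.4 ≈ 0.10946
  L1 = 0.2126×0.00913 + 0.7152×0.36131 + 0.0722×0.10946 ≈ 0.26825
Color 2 (26,77,211):
  R=26: 26/255≈0.1020 > 0.04045 → ((0.1020+0.055)/1.055)^2.4 ≈ 0.01033
  G=77: 77/255≈0.3020 > 0.04045 → ((0.3020+0.055)/1.055)^2.4 ≈ 0.07421
  B=211: 211/255≈0.8275 > 0.04045 → ((0.8275+0.055)/1.055)^2.4 ≈ 0.65141
  L2 = 0.2126×0.01033 + 0.7152×0.07421 + 0.0722×0.65141 ≈ 0.10231
Lighter = 0.26825, Darker = 0.10231
Ratio = (L_lighter + 0.05) / (L_darker + 0.05)
Ratio = (0.26825 + 0.05) / (0.10231 + 0.05) = 0.31825 / 0.15231 ≈ 2.0896
Ratio ≈ 2.09:1


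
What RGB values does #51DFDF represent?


51 → 81 (R)
DF → 223 (G)
DF → 223 (B)
= RGB(81, 223, 223)


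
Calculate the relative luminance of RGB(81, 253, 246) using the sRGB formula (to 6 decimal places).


Linearize each channel (sRGB transfer function): c = v/255; c_lin = c/12.92 if c ≤ 0.04045, else ((c+0.055)/1.055)^2.4
  R: 81/255 ≈ 0.317647 > 0.04045 → ((0.317647+0.055)/1.055)^2.4 ≈ 0.082283
  G: 253/255 ≈ 0.992157 > 0.04045 → ((0.992157+0.055)/1.055)^2.4 ≈ 0.982251
  B: 246/255 ≈ 0.964706 > 0.04045 → ((0.964706+0.055)/1.055)^2.4 ≈ 0.921582
R_lin = 0.082283, G_lin = 0.982251, B_lin = 0.921582
L = 0.2126×R + 0.7152×G + 0.0722×B
L = 0.2126×0.082283 + 0.7152×0.982251 + 0.0722×0.921582
L ≈ 0.786537


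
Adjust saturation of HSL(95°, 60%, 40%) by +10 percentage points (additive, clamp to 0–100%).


Original S = 60%
Adjustment = +10 percentage points
New S = 60 + (10) = 70
Clamp to [0, 100] → 70
= HSL(95°, 70%, 40%)


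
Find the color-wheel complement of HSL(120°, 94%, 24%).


Complement = opposite side of color wheel = hue + 180°
H' = (120 + 180) mod 360 = 300°
S and L unchanged.
= HSL(300°, 94%, 24%)


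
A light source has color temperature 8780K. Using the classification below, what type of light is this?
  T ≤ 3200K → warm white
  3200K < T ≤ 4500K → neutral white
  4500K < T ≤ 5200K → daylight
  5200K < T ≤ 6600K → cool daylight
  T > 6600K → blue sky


Temperature: 8780K
8780K > 6600K → blue sky
Classification: blue sky


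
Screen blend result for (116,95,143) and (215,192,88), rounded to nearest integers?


Screen: C = 255 - (255-A)×(255-B)/255, rounded to nearest integer
R: 255 - (255-116)×(255-215)/255 = 255 - 5560/255 ≈ 255 - 21.804 = 233.196 → 233
G: 255 - (255-95)×(255-192)/255 = 255 - 10080/255 ≈ 255 - 39.529 = 215.471 → 215
B: 255 - (255-143)×(255-88)/255 = 255 - 18704/255 ≈ 255 - 73.349 = 181.651 → 182
= RGB(233, 215, 182)


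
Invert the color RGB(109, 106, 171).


Invert: (255-R, 255-G, 255-B)
R: 255-109 = 146
G: 255-106 = 149
B: 255-171 = 84
= RGB(146, 149, 84)


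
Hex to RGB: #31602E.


31 → 49 (R)
60 → 96 (G)
2E → 46 (B)
= RGB(49, 96, 46)


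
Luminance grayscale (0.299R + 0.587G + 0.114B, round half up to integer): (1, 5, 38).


Gray = 0.299×R + 0.587×G + 0.114×B
Gray = 0.299×1 + 0.587×5 + 0.114×38
Gray = 0.299 + 2.935 + 4.332
Gray = 7.566 → round half up → 8
Gray = 8


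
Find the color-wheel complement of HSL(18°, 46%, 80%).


Complement = opposite side of color wheel = hue + 180°
H' = (18 + 180) mod 360 = 198°
S and L unchanged.
= HSL(198°, 46%, 80%)


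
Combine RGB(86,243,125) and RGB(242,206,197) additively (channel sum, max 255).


Additive: each channel = min(255, C₁+C₂)
R: 86+242 = 328 → 255
G: 243+206 = 449 → 255
B: 125+197 = 322 → 255
= RGB(255, 255, 255)


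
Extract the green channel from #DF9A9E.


Color: #DF9A9E
R = DF = 223
G = 9A = 154
B = 9E = 158
Green = 154


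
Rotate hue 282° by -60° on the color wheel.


New hue = (H + rotation) mod 360
New hue = (282 -60) mod 360
= 222 mod 360
= 222°


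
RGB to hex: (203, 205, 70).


R = 203 → CB (hex)
G = 205 → CD (hex)
B = 70 → 46 (hex)
Hex = #CBCD46


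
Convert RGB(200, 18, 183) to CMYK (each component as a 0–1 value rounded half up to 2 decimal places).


R'=200/255≈0.7843, G'=18/255≈0.0706, B'=183/255≈0.7176
K = 1 - max(R',G',B') = 1 - 200/255 = 55/255 = 0.21568… → 0.22
(1-R'-K)/(1-K) simplifies to (max-R)/max with max = 200:
C = (200-200)/200 = 0/200 = 0 → 0.00
M = (200-18)/200 = 182/200 = 0.91 → 0.91
Y = (200-183)/200 = 17/200 = 0.085 → 0.09
= CMYK(0.00, 0.91, 0.09, 0.22)


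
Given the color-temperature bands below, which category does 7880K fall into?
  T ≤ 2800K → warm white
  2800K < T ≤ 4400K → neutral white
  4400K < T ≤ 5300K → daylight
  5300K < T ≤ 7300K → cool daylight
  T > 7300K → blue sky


Temperature: 7880K
7880K > 7300K → blue sky
Classification: blue sky


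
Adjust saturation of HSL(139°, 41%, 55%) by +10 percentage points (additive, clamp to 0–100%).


Original S = 41%
Adjustment = +10 percentage points
New S = 41 + (10) = 51
Clamp to [0, 100] → 51
= HSL(139°, 51%, 55%)
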